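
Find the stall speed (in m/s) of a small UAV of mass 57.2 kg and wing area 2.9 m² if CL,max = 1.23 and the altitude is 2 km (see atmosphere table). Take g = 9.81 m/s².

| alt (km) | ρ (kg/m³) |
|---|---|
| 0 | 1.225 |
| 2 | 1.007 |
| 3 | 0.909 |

At 2 km, from the table: ρ = 1.007 kg/m³.
Stall occurs when L = W at CL,max. W = mg = 57.2 × 9.81 = 561.1 N.
V_stall = √(2W/(ρ·S·CL,max)) = √(2 × 561.1 / (1.007 × 2.9 × 1.23))
V_stall = √312.4 = 17.7 m/s

V_stall = 17.7 m/s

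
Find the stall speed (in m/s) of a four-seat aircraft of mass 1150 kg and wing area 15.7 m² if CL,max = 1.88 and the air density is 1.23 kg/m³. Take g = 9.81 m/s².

V_stall = 24.9 m/s

Stall occurs when L = W at CL,max. W = mg = 1150 × 9.81 = 11280 N.
From L = ½ρV²S·CL,max = W: V_stall = √(2W/(ρSCL,max)) = √(2·11280/(1.23·15.7·1.88))
V_stall = √621.5 = 24.9 m/s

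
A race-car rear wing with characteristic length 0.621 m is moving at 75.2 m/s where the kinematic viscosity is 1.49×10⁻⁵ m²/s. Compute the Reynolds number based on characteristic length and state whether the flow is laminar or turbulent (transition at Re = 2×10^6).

Re = 3.13×10^6 (turbulent)

Re = v·c/ν = 75.2 × 0.621 / (1.49×10⁻⁵) = 3.13×10^6
Since 3.13×10^6 > 2×10^6, the flow is turbulent.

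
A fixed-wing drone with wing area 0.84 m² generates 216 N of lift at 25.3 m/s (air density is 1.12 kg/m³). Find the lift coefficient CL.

CL = 0.717

From L = ½ρv²S·CL, rearranging gives CL = 2L/(ρv²S).
CL = 2 × 216 / (1.12 × 25.3² × 0.84) = 0.717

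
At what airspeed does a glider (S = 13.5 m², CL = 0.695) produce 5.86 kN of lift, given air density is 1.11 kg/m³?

L = ½ρv²S·CL ⇒ v = √(2L/(ρ·S·CL))
v = √(2 × 5860 / (1.11 × 13.5 × 0.695)) = √1125 = 33.5 m/s

v = 33.5 m/s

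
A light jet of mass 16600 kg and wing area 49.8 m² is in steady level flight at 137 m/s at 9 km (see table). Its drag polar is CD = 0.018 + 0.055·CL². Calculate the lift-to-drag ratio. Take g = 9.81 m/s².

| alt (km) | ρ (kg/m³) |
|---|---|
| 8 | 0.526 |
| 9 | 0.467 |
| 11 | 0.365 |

At 9 km, from the table: ρ = 0.467 kg/m³.
In steady level flight, lift balances weight: W = mg = 16600 × 9.81 = 1.6285×10^5 N.
Dynamic pressure q = 0.5 × 0.467 × 137² = 4383 Pa.
CL = W/(q·S) = 1.6285×10^5 / (4383 × 49.8) = 0.7461.
CD = 0.018 + 0.055 × 0.7461² = 0.04862.
L/D = CL/CD = 0.7461 / 0.04862 = 15.3

L/D = 15.3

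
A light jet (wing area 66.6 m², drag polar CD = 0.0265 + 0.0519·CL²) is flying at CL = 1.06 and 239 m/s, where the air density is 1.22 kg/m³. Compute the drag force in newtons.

CD = 0.0265 + 0.0519 × 1.06² = 0.08481
D = ½ρv²S·CD = ½ × 1.22 × 239² × 66.6 × 0.08481 = 1.97×10^5 N

D = 1.97×10^5 N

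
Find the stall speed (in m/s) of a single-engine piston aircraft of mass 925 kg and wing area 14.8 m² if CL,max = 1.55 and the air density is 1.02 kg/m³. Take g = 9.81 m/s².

Weight W = mg = 925 × 9.81 = 9074 N.
V_stall = √(2W/(ρ·S·CL,max)) = √(2 × 9074 / (1.02 × 14.8 × 1.55))
V_stall = √775.6 = 27.8 m/s

V_stall = 27.8 m/s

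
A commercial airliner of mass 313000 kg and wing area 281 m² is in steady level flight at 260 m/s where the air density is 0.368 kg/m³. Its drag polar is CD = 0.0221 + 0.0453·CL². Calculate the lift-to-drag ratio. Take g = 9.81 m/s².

L/D = 15.4

Weight W = mg = 313000 × 9.81 = 3.0705×10^6 N; in level flight L = W.
q = ½ρv² = ½ × 0.368 × 260² = 12440 Pa.
CL = W/(q·S) = 3.0705×10^6 / (12440 × 281) = 0.8785.
CD = 0.0221 + 0.0453 × 0.8785² = 0.05706.
L/D = CL/CD = 0.8785 / 0.05706 = 15.4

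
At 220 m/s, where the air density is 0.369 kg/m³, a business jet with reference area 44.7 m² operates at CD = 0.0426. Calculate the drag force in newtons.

D = ½ρv²S·CD = ½ × 0.369 × 220² × 44.7 × 0.0426 = 17000 N ≈ 17 kN

D = 17000 N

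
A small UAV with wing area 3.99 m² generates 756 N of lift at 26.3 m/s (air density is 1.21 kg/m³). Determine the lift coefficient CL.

From L = ½ρv²S·CL, rearranging gives CL = 2L/(ρv²S).
CL = 2 × 756 / (1.21 × 26.3² × 3.99) = 0.453

CL = 0.453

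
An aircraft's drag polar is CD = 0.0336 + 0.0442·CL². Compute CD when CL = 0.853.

CD = 0.0658

CD = 0.0336 + 0.0442 × 0.853² = 0.0336 + 0.03216 = 0.0658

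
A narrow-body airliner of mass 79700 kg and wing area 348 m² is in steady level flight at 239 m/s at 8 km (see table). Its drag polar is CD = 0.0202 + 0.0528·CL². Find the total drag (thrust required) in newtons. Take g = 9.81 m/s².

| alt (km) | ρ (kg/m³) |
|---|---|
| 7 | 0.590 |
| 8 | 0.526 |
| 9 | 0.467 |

At 8 km, from the table: ρ = 0.526 kg/m³.
In steady level flight, lift balances weight: W = mg = 79700 × 9.81 = 7.8186×10^5 N.
Dynamic pressure q = 0.5 × 0.526 × 239² = 15020 Pa.
CL = W/(q·S) = 7.8186×10^5 / (15020 × 348) = 0.1496.
CD = 0.0202 + 0.0528 × 0.1496² = 0.02138.
D = q·S·CD = 15020 × 348 × 0.02138 = 1.118×10^5 N

D = 1.12×10^5 N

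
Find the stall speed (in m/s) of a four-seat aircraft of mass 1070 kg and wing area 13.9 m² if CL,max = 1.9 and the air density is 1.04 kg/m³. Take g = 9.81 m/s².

Stall occurs when L = W at CL,max. W = mg = 1070 × 9.81 = 10500 N.
V_stall = √(2W/(ρ·S·CL,max)) = √(2 × 10500 / (1.04 × 13.9 × 1.9))
V_stall = √764.3 = 27.6 m/s

V_stall = 27.6 m/s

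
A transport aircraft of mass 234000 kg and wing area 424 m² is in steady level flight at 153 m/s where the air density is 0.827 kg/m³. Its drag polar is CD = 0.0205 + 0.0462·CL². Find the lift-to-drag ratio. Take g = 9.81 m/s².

L/D = 16

Level flight ⇒ L = W = m·g = 234000 × 9.81 = 2.2955×10^6 N.
Dynamic pressure q = 0.5 × 0.827 × 153² = 9680 Pa.
Required CL = L/(qS) = 2.2955×10^6/(9680·424) = 0.5593.
CD = 0.0205 + 0.0462 × 0.5593² = 0.03495.
L/D = CL/CD = 0.5593 / 0.03495 = 16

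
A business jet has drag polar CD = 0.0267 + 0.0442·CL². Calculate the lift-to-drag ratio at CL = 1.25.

L/D = 13.1

CD = 0.0267 + 0.0442 × 1.25² = 0.09576
L/D = CL/CD = 1.25 / 0.09576 = 13.1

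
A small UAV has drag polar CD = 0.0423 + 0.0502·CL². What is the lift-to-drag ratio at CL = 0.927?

L/D = 10.8

CD = 0.0423 + 0.0502 × 0.927² = 0.08544
L/D = CL/CD = 0.927 / 0.08544 = 10.8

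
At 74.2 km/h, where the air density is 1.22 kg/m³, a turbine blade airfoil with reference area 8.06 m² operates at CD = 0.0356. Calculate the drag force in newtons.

D = 74.4 N

Convert speed: v = 74.2 km/h ÷ 3.6 = 20.61 m/s.
D = ½ρv²S·CD = ½ × 1.22 × 20.61² × 8.06 × 0.0356 = 74.4 N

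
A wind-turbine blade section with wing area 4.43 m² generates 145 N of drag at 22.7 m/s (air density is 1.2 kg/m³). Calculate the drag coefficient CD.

From D = ½ρv²S·CD, rearranging gives CD = 2D/(ρv²S).
CD = 2 × 145 / (1.2 × 22.7² × 4.43) = 0.106

CD = 0.106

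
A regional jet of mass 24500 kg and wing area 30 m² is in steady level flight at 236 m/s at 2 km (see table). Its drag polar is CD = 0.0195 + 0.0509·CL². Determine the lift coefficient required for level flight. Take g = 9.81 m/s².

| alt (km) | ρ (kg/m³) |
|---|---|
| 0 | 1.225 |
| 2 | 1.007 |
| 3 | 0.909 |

CL = 0.286

At 2 km, from the table: ρ = 1.007 kg/m³.
Weight W = mg = 24500 × 9.81 = 2.4034×10^5 N; in level flight L = W.
q = ½ρv² = ½ × 1.007 × 236² = 28040 Pa.
CL = W/(q·S) = 2.4034×10^5 / (28040 × 30) = 0.2857.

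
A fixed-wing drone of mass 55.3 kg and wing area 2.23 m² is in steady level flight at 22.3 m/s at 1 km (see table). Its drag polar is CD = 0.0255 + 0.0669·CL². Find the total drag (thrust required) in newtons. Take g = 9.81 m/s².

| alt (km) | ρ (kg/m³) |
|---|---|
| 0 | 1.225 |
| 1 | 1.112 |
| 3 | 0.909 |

D = 47.7 N

At 1 km, from the table: ρ = 1.112 kg/m³.
In steady level flight, lift balances weight: W = mg = 55.3 × 9.81 = 542.49 N.
q = ½ρv² = ½ × 1.112 × 22.3² = 276.5 Pa.
CL = 2W/(ρv²S) = 2×542.49/(1.112×22.3²×2.23) = 0.8798.
CD = 0.0255 + 0.0669 × 0.8798² = 0.07729.
D = q·S·CD = 276.5 × 2.23 × 0.07729 = 47.65 N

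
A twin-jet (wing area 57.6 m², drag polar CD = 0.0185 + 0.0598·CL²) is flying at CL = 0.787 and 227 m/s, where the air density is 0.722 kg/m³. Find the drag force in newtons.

D = 59500 N

CD = 0.0185 + 0.0598 × 0.787² = 0.05554
D = ½ρv²S·CD = ½ × 0.722 × 227² × 57.6 × 0.05554 = 59500 N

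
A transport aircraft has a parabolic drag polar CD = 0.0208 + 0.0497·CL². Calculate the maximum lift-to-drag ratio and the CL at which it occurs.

(L/D)max = 15.6, at CL = 0.647

For CD = CD0 + K·CL², (L/D)max occurs at CL* = √(CD0/K) and equals 1/(2√(K·CD0)).
(L/D)max = 1/(2√(0.0497 × 0.0208)) = 1/(2 × 0.03215) = 15.6
CL* = √(0.0208/0.0497) = 0.647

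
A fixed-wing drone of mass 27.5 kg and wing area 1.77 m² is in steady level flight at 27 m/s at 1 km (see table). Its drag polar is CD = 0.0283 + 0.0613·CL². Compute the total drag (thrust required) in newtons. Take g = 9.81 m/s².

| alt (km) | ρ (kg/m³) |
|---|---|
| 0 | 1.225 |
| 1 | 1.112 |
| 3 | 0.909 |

D = 26.5 N

At 1 km, from the table: ρ = 1.112 kg/m³.
Weight W = mg = 27.5 × 9.81 = 269.78 N; in level flight L = W.
q = ½ρv² = ½ × 1.112 × 27² = 405.3 Pa.
CL = 2W/(ρv²S) = 2×269.78/(1.112×27²×1.77) = 0.376.
CD = 0.0283 + 0.0613 × 0.376² = 0.03697.
D = q·S·CD = 405.3 × 1.77 × 0.03697 = 26.52 N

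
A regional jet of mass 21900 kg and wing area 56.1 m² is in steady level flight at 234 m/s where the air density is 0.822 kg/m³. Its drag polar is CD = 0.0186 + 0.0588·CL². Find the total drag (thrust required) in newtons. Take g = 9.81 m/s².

D = 25600 N

Level flight ⇒ L = W = m·g = 21900 × 9.81 = 2.1484×10^5 N.
q = ½ρv² = ½ × 0.822 × 234² = 22500 Pa.
CL = W/(q·S) = 2.1484×10^5 / (22500 × 56.1) = 0.1702.
CD = 0.0186 + 0.0588 × 0.1702² = 0.0203.
D = q·S·CD = 22500 × 56.1 × 0.0203 = 25630 N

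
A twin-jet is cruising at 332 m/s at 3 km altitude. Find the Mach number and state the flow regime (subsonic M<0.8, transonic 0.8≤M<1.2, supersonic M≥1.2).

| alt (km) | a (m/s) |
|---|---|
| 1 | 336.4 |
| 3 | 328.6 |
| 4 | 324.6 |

M = 1.01 (transonic)

At 3 km, from the table: a = 328.6 m/s.
M = v/a = 332 / 328.6 = 1.01
M = 1.01 → transonic.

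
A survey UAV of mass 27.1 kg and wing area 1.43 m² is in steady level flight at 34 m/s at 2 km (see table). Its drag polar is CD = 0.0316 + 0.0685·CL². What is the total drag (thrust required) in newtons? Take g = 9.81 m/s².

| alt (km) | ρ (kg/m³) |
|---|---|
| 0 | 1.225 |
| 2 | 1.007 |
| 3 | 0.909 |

At 2 km, from the table: ρ = 1.007 kg/m³.
Level flight ⇒ L = W = m·g = 27.1 × 9.81 = 265.85 N.
q = ½ρv² = ½ × 1.007 × 34² = 582 Pa.
CL = W/(q·S) = 265.85 / (582 × 1.43) = 0.3194.
CD = 0.0316 + 0.0685 × 0.3194² = 0.03859.
D = q·S·CD = 582 × 1.43 × 0.03859 = 32.12 N

D = 32.1 N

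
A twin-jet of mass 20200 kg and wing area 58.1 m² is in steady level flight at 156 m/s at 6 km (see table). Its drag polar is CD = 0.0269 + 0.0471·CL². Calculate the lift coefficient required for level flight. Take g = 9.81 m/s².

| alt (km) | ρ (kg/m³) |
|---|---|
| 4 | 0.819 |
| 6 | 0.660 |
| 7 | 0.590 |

At 6 km, from the table: ρ = 0.660 kg/m³.
In steady level flight, lift balances weight: W = mg = 20200 × 9.81 = 1.9816×10^5 N.
Dynamic pressure q = 0.5 × 0.66 × 156² = 8031 Pa.
CL = W/(q·S) = 1.9816×10^5 / (8031 × 58.1) = 0.4247.

CL = 0.425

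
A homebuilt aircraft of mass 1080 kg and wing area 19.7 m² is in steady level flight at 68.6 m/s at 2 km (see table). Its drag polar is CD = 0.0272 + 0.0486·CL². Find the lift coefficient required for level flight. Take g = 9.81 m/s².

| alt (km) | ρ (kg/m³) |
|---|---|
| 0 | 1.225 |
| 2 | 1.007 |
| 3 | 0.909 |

CL = 0.227

At 2 km, from the table: ρ = 1.007 kg/m³.
Level flight ⇒ L = W = m·g = 1080 × 9.81 = 10595 N.
Dynamic pressure q = 0.5 × 1.007 × 68.6² = 2369 Pa.
CL = 2W/(ρv²S) = 2×10595/(1.007×68.6²×19.7) = 0.227.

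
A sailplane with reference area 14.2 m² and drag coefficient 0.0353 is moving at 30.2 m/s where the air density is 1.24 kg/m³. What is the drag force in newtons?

D = ½ρv²S·CD = ½ × 1.24 × 30.2² × 14.2 × 0.0353 = 283 N

D = 283 N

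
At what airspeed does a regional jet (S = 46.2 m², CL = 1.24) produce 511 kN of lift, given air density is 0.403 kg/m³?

L = ½ρv²S·CL ⇒ v = √(2L/(ρ·S·CL))
v = √(2 × 5.11×10^5 / (0.403 × 46.2 × 1.24)) = √44270 = 210 m/s

v = 210 m/s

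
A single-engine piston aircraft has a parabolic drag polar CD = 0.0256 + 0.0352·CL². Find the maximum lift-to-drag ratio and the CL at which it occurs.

For CD = CD0 + K·CL², (L/D)max occurs at CL* = √(CD0/K) and equals 1/(2√(K·CD0)).
(L/D)max = 1/(2√(0.0352 × 0.0256)) = 1/(2 × 0.03002) = 16.7
CL* = √(0.0256/0.0352) = 0.853

(L/D)max = 16.7, at CL = 0.853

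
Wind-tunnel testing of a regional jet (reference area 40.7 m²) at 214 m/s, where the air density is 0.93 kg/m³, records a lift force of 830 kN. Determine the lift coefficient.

From L = ½ρv²S·CL, rearranging gives CL = 2L/(ρv²S).
CL = 2 × 8.3×10^5 / (0.93 × 214² × 40.7) = 0.958

CL = 0.958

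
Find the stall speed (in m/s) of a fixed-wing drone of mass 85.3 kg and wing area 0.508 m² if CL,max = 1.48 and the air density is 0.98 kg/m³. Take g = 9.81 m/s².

V_stall = 47.7 m/s

Weight W = mg = 85.3 × 9.81 = 836.8 N.
V_stall = √(2W/(ρ·S·CL,max)) = √(2 × 836.8 / (0.98 × 0.508 × 1.48))
V_stall = √2271 = 47.7 m/s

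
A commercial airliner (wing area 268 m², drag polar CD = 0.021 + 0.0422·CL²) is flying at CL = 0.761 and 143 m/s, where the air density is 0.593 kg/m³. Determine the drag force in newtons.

CD = 0.021 + 0.0422 × 0.761² = 0.04544
D = ½ρv²S·CD = ½ × 0.593 × 143² × 268 × 0.04544 = 73800 N

D = 73800 N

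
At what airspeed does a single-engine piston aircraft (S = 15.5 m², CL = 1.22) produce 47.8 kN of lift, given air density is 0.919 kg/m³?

v = 74.2 m/s

L = ½ρv²S·CL ⇒ v = √(2L/(ρ·S·CL))
v = √(2 × 47800 / (0.919 × 15.5 × 1.22)) = √5501 = 74.2 m/s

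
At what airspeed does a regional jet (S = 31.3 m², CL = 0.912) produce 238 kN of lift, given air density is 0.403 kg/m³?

L = ½ρv²S·CL ⇒ v = √(2L/(ρ·S·CL))
v = √(2 × 2.38×10^5 / (0.403 × 31.3 × 0.912)) = √41380 = 203 m/s

v = 203 m/s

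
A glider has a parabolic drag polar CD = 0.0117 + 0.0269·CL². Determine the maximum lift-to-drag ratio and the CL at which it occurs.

For CD = CD0 + K·CL², (L/D)max occurs at CL* = √(CD0/K) and equals 1/(2√(K·CD0)).
(L/D)max = 1/(2√(0.0269 × 0.0117)) = 1/(2 × 0.01774) = 28.2
CL* = √(0.0117/0.0269) = 0.66

(L/D)max = 28.2, at CL = 0.66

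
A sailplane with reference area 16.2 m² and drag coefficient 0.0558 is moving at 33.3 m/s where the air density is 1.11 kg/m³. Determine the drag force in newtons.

D = 556 N

Dynamic pressure q = ½ρv² = ½ × 1.11 × 33.3² = 615.4 Pa.
D = q·S·CD = 615.4 × 16.2 × 0.0558 = 556 N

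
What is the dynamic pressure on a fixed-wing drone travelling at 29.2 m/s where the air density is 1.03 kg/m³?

q = 439 Pa

q = ½ρv² = ½ × 1.03 × 29.2² = 439 Pa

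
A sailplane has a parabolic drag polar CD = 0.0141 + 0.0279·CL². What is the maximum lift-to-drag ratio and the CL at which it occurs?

(L/D)max = 25.2, at CL = 0.711

For CD = CD0 + K·CL², (L/D)max occurs at CL* = √(CD0/K) and equals 1/(2√(K·CD0)).
(L/D)max = 1/(2√(0.0279 × 0.0141)) = 1/(2 × 0.01983) = 25.2
CL* = √(0.0141/0.0279) = 0.711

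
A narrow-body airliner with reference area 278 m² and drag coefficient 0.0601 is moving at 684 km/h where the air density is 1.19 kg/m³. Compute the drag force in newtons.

Convert speed: v = 684 km/h ÷ 3.6 = 190 m/s.
D = ½ρv²S·CD = ½ × 1.19 × 190² × 278 × 0.0601 = 3.59×10^5 N ≈ 359 kN

D = 3.59×10^5 N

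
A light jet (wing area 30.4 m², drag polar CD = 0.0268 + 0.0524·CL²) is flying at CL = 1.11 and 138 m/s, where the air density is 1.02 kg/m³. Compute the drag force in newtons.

CD = 0.0268 + 0.0524 × 1.11² = 0.09136
D = ½ρv²S·CD = ½ × 1.02 × 138² × 30.4 × 0.09136 = 27000 N

D = 27000 N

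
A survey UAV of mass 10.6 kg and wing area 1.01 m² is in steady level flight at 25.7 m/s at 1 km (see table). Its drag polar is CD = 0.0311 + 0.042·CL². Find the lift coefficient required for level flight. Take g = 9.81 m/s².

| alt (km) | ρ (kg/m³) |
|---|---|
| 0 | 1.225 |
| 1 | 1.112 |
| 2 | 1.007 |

At 1 km, from the table: ρ = 1.112 kg/m³.
In steady level flight, lift balances weight: W = mg = 10.6 × 9.81 = 103.99 N.
q = ½ρv² = ½ × 1.112 × 25.7² = 367.2 Pa.
CL = 2W/(ρv²S) = 2×103.99/(1.112×25.7²×1.01) = 0.2804.

CL = 0.28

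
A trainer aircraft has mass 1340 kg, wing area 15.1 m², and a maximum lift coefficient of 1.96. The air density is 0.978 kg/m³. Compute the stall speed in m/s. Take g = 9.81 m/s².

Weight W = mg = 1340 × 9.81 = 13150 N.
From L = ½ρV²S·CL,max = W: V_stall = √(2W/(ρSCL,max)) = √(2·13150/(0.978·15.1·1.96))
V_stall = √908.3 = 30.1 m/s

V_stall = 30.1 m/s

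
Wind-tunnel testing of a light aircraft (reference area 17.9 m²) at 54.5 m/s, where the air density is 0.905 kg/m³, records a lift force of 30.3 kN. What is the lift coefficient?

From L = ½ρv²S·CL, rearranging gives CL = 2L/(ρv²S).
CL = 2 × 30300 / (0.905 × 54.5² × 17.9) = 1.26

CL = 1.26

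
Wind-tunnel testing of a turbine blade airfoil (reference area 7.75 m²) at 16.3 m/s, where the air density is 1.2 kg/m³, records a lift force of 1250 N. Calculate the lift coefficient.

CL = 1.01

From L = ½ρv²S·CL, rearranging gives CL = 2L/(ρv²S).
CL = 2 × 1250 / (1.2 × 16.3² × 7.75) = 1.01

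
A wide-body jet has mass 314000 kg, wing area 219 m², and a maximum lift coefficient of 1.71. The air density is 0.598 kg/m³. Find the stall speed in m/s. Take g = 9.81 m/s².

At stall, lift equals weight: L = W = m·g = 314000 × 9.81 = 3.08×10^6 N.
From L = ½ρV²S·CL,max = W: V_stall = √(2W/(ρSCL,max)) = √(2·3.08×10^6/(0.598·219·1.71))
V_stall = √27510 = 166 m/s

V_stall = 166 m/s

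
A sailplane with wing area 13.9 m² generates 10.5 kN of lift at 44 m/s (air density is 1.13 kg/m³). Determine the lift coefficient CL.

CL = 0.691

From L = ½ρv²S·CL, rearranging gives CL = 2L/(ρv²S).
CL = 2 × 10500 / (1.13 × 44² × 13.9) = 0.691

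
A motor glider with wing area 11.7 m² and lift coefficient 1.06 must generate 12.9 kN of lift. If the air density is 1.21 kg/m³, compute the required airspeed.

L = ½ρv²S·CL ⇒ v = √(2L/(ρ·S·CL))
v = √(2 × 12900 / (1.21 × 11.7 × 1.06)) = √1719 = 41.5 m/s

v = 41.5 m/s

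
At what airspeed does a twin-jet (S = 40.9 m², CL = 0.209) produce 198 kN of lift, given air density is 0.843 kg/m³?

L = ½ρv²S·CL ⇒ v = √(2L/(ρ·S·CL))
v = √(2 × 1.98×10^5 / (0.843 × 40.9 × 0.209)) = √54950 = 234 m/s

v = 234 m/s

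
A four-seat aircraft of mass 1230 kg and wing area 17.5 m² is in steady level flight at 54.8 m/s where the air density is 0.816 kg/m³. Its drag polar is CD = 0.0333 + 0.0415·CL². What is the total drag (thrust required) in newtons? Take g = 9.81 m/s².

D = 996 N

In steady level flight, lift balances weight: W = mg = 1230 × 9.81 = 12066 N.
Dynamic pressure q = 0.5 × 0.816 × 54.8² = 1225 Pa.
CL = W/(q·S) = 12066 / (1225 × 17.5) = 0.5627.
CD = 0.0333 + 0.0415 × 0.5627² = 0.04644.
D = q·S·CD = 1225 × 17.5 × 0.04644 = 995.8 N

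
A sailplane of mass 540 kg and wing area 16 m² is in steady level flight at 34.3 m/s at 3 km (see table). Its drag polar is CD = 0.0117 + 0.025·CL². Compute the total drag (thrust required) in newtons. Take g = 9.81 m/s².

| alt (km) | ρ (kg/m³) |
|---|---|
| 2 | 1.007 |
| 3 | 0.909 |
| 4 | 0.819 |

D = 182 N

At 3 km, from the table: ρ = 0.909 kg/m³.
Weight W = mg = 540 × 9.81 = 5297.4 N; in level flight L = W.
Dynamic pressure q = 0.5 × 0.909 × 34.3² = 534.7 Pa.
CL = 2W/(ρv²S) = 2×5297.4/(0.909×34.3²×16) = 0.6192.
CD = 0.0117 + 0.025 × 0.6192² = 0.02128.
D = q·S·CD = 534.7 × 16 × 0.02128 = 182.1 N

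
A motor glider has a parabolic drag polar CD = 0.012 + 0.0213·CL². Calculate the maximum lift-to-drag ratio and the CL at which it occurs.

For CD = CD0 + K·CL², (L/D)max occurs at CL* = √(CD0/K) and equals 1/(2√(K·CD0)).
(L/D)max = 1/(2√(0.0213 × 0.012)) = 1/(2 × 0.01599) = 31.3
CL* = √(0.012/0.0213) = 0.751

(L/D)max = 31.3, at CL = 0.751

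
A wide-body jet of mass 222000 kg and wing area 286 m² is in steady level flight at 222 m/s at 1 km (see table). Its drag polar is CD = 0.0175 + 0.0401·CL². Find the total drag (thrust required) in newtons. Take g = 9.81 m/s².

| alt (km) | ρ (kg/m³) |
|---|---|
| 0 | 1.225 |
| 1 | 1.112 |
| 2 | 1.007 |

At 1 km, from the table: ρ = 1.112 kg/m³.
Level flight ⇒ L = W = m·g = 222000 × 9.81 = 2.1778×10^6 N.
q = ½ρv² = ½ × 1.112 × 222² = 27400 Pa.
CL = W/(q·S) = 2.1778×10^6 / (27400 × 286) = 0.2779.
CD = 0.0175 + 0.0401 × 0.2779² = 0.0206.
D = q·S·CD = 27400 × 286 × 0.0206 = 1.614×10^5 N

D = 1.61×10^5 N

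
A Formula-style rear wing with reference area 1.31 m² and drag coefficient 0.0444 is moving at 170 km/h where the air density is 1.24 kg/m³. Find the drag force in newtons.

Convert speed: v = 170 km/h ÷ 3.6 = 47.22 m/s.
D = ½ρv²S·CD = ½ × 1.24 × 47.22² × 1.31 × 0.0444 = 80.4 N

D = 80.4 N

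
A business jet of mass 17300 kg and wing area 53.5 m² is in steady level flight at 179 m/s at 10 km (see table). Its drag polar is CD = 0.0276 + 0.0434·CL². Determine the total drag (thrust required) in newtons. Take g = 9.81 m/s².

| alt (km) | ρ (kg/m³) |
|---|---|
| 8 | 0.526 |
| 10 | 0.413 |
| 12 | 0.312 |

At 10 km, from the table: ρ = 0.413 kg/m³.
Weight W = mg = 17300 × 9.81 = 1.6971×10^5 N; in level flight L = W.
Dynamic pressure q = 0.5 × 0.413 × 179² = 6616 Pa.
Required CL = L/(qS) = 1.6971×10^5/(6616·53.5) = 0.4794.
CD = 0.0276 + 0.0434 × 0.4794² = 0.03758.
D = q·S·CD = 6616 × 53.5 × 0.03758 = 13300 N

D = 13300 N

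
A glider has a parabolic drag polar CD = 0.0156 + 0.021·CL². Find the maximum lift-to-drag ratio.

For CD = CD0 + K·CL², (L/D)max occurs at CL* = √(CD0/K) and equals 1/(2√(K·CD0)).
(L/D)max = 1/(2√(0.021 × 0.0156)) = 1/(2 × 0.0181) = 27.6

(L/D)max = 27.6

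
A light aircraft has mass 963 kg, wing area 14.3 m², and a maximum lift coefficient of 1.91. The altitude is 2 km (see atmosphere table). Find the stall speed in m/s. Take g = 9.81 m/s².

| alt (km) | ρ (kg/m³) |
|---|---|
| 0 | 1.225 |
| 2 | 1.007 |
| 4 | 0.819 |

At 2 km, from the table: ρ = 1.007 kg/m³.
Weight W = mg = 963 × 9.81 = 9447 N.
From L = ½ρV²S·CL,max = W: V_stall = √(2W/(ρSCL,max)) = √(2·9447/(1.007·14.3·1.91))
V_stall = √687 = 26.2 m/s

V_stall = 26.2 m/s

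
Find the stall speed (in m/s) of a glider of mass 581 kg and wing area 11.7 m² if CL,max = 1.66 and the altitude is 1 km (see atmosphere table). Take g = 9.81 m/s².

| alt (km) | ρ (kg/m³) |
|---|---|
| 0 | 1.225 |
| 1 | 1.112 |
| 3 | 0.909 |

V_stall = 23 m/s

At 1 km, from the table: ρ = 1.112 kg/m³.
Weight W = mg = 581 × 9.81 = 5700 N.
From L = ½ρV²S·CL,max = W: V_stall = √(2W/(ρSCL,max)) = √(2·5700/(1.112·11.7·1.66))
V_stall = √527.8 = 23 m/s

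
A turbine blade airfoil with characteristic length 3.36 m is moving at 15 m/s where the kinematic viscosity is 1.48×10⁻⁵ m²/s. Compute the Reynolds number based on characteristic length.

Re = 3.41×10^6

Re = v·c/ν = 15 × 3.36 / (1.48×10⁻⁵) = 3.41×10^6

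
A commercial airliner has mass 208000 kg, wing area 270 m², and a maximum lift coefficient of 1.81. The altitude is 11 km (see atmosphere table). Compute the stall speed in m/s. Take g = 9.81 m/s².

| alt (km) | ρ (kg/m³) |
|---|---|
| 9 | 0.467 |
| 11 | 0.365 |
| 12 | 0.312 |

At 11 km, from the table: ρ = 0.365 kg/m³.
Stall occurs when L = W at CL,max. W = mg = 208000 × 9.81 = 2.04×10^6 N.
V_stall = √(2W/(ρ·S·CL,max)) = √(2 × 2.04×10^6 / (0.365 × 270 × 1.81))
V_stall = √22880 = 151 m/s

V_stall = 151 m/s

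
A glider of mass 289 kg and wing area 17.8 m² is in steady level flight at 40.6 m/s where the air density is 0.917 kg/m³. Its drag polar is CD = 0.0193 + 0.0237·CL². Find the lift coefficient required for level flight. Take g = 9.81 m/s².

CL = 0.211

In steady level flight, lift balances weight: W = mg = 289 × 9.81 = 2835.1 N.
q = ½ρv² = ½ × 0.917 × 40.6² = 755.8 Pa.
Required CL = L/(qS) = 2835.1/(755.8·17.8) = 0.2107.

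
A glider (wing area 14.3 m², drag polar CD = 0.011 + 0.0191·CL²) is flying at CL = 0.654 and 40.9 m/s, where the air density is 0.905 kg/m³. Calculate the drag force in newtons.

CD = 0.011 + 0.0191 × 0.654² = 0.01917
D = ½ρv²S·CD = ½ × 0.905 × 40.9² × 14.3 × 0.01917 = 207 N

D = 207 N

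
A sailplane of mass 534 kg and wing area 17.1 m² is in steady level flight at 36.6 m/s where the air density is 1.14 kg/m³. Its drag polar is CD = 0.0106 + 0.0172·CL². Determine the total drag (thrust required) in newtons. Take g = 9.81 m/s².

In steady level flight, lift balances weight: W = mg = 534 × 9.81 = 5238.5 N.
q = ½ρv² = ½ × 1.14 × 36.6² = 763.5 Pa.
CL = 2W/(ρv²S) = 2×5238.5/(1.14×36.6²×17.1) = 0.4012.
CD = 0.0106 + 0.0172 × 0.4012² = 0.01337.
D = q·S·CD = 763.5 × 17.1 × 0.01337 = 174.6 N

D = 175 N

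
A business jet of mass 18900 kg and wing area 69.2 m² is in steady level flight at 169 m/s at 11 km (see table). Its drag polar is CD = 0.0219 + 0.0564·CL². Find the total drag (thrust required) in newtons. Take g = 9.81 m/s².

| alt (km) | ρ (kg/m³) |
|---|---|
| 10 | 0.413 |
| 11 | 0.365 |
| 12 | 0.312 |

At 11 km, from the table: ρ = 0.365 kg/m³.
Weight W = mg = 18900 × 9.81 = 1.8541×10^5 N; in level flight L = W.
Dynamic pressure q = 0.5 × 0.365 × 169² = 5212 Pa.
Required CL = L/(qS) = 1.8541×10^5/(5212·69.2) = 0.514.
CD = 0.0219 + 0.0564 × 0.514² = 0.0368.
D = q·S·CD = 5212 × 69.2 × 0.0368 = 13270 N

D = 13300 N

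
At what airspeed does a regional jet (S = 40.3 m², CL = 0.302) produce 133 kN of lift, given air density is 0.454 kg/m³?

L = ½ρv²S·CL ⇒ v = √(2L/(ρ·S·CL))
v = √(2 × 1.33×10^5 / (0.454 × 40.3 × 0.302)) = √48140 = 219 m/s

v = 219 m/s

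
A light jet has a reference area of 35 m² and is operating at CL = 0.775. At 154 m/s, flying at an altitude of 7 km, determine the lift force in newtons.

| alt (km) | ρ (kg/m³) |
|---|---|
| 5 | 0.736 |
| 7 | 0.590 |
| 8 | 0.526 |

L = 1.9×10^5 N

At 7 km, from the table: ρ = 0.590 kg/m³.
L = ½ρv²S·CL = ½ × 0.59 × 154² × 35 × 0.775 = 1.9×10^5 N ≈ 190 kN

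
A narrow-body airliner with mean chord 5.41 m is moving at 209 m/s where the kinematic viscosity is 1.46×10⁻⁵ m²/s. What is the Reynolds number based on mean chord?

Re = v·c/ν = 209 × 5.41 / (1.46×10⁻⁵) = 7.74×10^7

Re = 7.74×10^7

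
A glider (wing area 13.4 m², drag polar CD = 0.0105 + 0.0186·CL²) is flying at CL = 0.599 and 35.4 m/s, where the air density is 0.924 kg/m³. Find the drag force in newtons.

D = 133 N

CD = 0.0105 + 0.0186 × 0.599² = 0.01717
D = ½ρv²S·CD = ½ × 0.924 × 35.4² × 13.4 × 0.01717 = 133 N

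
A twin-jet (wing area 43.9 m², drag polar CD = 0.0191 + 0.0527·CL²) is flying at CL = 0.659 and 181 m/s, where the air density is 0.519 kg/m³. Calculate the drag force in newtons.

CD = 0.0191 + 0.0527 × 0.659² = 0.04199
D = ½ρv²S·CD = ½ × 0.519 × 181² × 43.9 × 0.04199 = 15700 N

D = 15700 N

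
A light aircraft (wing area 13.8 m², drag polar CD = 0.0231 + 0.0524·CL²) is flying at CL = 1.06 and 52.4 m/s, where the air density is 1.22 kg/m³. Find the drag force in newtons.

D = 1890 N

CD = 0.0231 + 0.0524 × 1.06² = 0.08198
D = ½ρv²S·CD = ½ × 1.22 × 52.4² × 13.8 × 0.08198 = 1890 N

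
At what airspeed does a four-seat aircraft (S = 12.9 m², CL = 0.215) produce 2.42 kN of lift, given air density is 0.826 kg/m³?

v = 46 m/s

L = ½ρv²S·CL ⇒ v = √(2L/(ρ·S·CL))
v = √(2 × 2420 / (0.826 × 12.9 × 0.215)) = √2113 = 46 m/s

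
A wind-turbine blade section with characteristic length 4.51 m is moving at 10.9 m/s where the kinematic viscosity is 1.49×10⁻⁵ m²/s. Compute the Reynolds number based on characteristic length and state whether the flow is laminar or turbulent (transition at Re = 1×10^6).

Re = v·c/ν = 10.9 × 4.51 / (1.49×10⁻⁵) = 3.3×10^6
Since 3.3×10^6 > 1×10^6, the flow is turbulent.

Re = 3.3×10^6 (turbulent)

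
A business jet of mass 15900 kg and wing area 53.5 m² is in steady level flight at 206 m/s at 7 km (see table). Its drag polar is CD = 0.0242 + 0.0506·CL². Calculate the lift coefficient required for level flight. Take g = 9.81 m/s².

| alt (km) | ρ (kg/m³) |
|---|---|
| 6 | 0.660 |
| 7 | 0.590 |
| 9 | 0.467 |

At 7 km, from the table: ρ = 0.590 kg/m³.
Level flight ⇒ L = W = m·g = 15900 × 9.81 = 1.5598×10^5 N.
Dynamic pressure q = 0.5 × 0.59 × 206² = 12520 Pa.
Required CL = L/(qS) = 1.5598×10^5/(12520·53.5) = 0.2329.

CL = 0.233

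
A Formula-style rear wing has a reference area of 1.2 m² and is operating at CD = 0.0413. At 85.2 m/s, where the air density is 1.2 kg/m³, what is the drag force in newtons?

D = 216 N

D = ½ρv²S·CD = ½ × 1.2 × 85.2² × 1.2 × 0.0413 = 216 N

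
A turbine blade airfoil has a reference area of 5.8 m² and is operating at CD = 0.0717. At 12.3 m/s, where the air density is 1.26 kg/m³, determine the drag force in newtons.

Dynamic pressure q = ½ρv² = ½ × 1.26 × 12.3² = 95.31 Pa.
D = q·S·CD = 95.31 × 5.8 × 0.0717 = 39.6 N

D = 39.6 N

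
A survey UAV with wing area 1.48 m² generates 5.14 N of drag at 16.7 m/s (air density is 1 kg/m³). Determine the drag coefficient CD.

CD = 0.0249

From D = ½ρv²S·CD, rearranging gives CD = 2D/(ρv²S).
CD = 2 × 5.14 / (1 × 16.7² × 1.48) = 0.0249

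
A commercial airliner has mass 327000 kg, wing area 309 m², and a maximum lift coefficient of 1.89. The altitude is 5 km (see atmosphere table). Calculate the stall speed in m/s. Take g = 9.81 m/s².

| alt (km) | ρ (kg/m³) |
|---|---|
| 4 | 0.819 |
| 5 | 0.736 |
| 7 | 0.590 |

V_stall = 122 m/s

At 5 km, from the table: ρ = 0.736 kg/m³.
At stall, lift equals weight: L = W = m·g = 327000 × 9.81 = 3.208×10^6 N.
From L = ½ρV²S·CL,max = W: V_stall = √(2W/(ρSCL,max)) = √(2·3.208×10^6/(0.736·309·1.89))
V_stall = √14930 = 122 m/s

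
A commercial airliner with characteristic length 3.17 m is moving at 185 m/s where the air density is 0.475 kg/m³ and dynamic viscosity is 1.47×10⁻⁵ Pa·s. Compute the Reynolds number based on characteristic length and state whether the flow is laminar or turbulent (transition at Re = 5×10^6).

Re = ρ·v·c/μ = 0.475 × 185 × 3.17 / (1.47×10⁻⁵) = 1.89×10^7
Since 1.89×10^7 > 5×10^6, the flow is turbulent.

Re = 1.89×10^7 (turbulent)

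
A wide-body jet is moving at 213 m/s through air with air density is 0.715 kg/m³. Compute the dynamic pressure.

q = 16200 Pa

q = ½ρv² = ½ × 0.715 × 213² = 16200 Pa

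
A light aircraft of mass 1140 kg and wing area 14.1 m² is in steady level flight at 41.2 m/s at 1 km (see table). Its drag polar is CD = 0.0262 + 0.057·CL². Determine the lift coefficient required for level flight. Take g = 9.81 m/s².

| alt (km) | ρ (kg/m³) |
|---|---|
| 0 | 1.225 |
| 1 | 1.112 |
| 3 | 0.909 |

At 1 km, from the table: ρ = 1.112 kg/m³.
Weight W = mg = 1140 × 9.81 = 11183 N; in level flight L = W.
q = ½ρv² = ½ × 1.112 × 41.2² = 943.8 Pa.
CL = W/(q·S) = 11183 / (943.8 × 14.1) = 0.8404.

CL = 0.84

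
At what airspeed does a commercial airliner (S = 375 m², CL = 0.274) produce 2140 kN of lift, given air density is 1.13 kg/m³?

v = 192 m/s

L = ½ρv²S·CL ⇒ v = √(2L/(ρ·S·CL))
v = √(2 × 2.14×10^6 / (1.13 × 375 × 0.274)) = √36860 = 192 m/s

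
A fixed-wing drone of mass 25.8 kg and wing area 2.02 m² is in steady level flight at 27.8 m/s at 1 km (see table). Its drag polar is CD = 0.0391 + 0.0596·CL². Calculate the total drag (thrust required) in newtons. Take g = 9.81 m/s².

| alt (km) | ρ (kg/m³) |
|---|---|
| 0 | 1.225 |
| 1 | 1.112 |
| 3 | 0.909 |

D = 38.3 N

At 1 km, from the table: ρ = 1.112 kg/m³.
In steady level flight, lift balances weight: W = mg = 25.8 × 9.81 = 253.1 N.
q = ½ρv² = ½ × 1.112 × 27.8² = 429.7 Pa.
Required CL = L/(qS) = 253.1/(429.7·2.02) = 0.2916.
CD = 0.0391 + 0.0596 × 0.2916² = 0.04417.
D = q·S·CD = 429.7 × 2.02 × 0.04417 = 38.34 N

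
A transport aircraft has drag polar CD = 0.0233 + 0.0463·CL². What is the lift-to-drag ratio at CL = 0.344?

L/D = 12

CD = 0.0233 + 0.0463 × 0.344² = 0.02878
L/D = CL/CD = 0.344 / 0.02878 = 12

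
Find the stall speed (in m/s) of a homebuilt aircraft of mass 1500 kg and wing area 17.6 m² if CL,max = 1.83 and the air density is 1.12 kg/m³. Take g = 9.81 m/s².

Weight W = mg = 1500 × 9.81 = 14720 N.
From L = ½ρV²S·CL,max = W: V_stall = √(2W/(ρSCL,max)) = √(2·14720/(1.12·17.6·1.83))
V_stall = √815.8 = 28.6 m/s

V_stall = 28.6 m/s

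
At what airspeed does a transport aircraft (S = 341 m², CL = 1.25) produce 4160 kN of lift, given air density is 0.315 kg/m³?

v = 249 m/s

L = ½ρv²S·CL ⇒ v = √(2L/(ρ·S·CL))
v = √(2 × 4.16×10^6 / (0.315 × 341 × 1.25)) = √61970 = 249 m/s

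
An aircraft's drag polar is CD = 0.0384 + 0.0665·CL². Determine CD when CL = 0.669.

CD = 0.0682

CD = 0.0384 + 0.0665 × 0.669² = 0.0384 + 0.02976 = 0.0682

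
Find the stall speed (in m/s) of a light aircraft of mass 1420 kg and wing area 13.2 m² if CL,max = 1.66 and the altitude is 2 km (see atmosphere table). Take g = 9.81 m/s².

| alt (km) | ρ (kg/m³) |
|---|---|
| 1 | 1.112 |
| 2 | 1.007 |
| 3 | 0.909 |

At 2 km, from the table: ρ = 1.007 kg/m³.
At stall, lift equals weight: L = W = m·g = 1420 × 9.81 = 13930 N.
From L = ½ρV²S·CL,max = W: V_stall = √(2W/(ρSCL,max)) = √(2·13930/(1.007·13.2·1.66))
V_stall = √1263 = 35.5 m/s

V_stall = 35.5 m/s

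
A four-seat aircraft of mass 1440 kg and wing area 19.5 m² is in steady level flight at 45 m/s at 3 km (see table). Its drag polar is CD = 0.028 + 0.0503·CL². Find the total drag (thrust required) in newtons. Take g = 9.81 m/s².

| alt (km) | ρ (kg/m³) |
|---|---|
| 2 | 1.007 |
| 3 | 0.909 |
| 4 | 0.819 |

At 3 km, from the table: ρ = 0.909 kg/m³.
Level flight ⇒ L = W = m·g = 1440 × 9.81 = 14126 N.
Dynamic pressure q = 0.5 × 0.909 × 45² = 920.4 Pa.
CL = W/(q·S) = 14126 / (920.4 × 19.5) = 0.7871.
CD = 0.028 + 0.0503 × 0.7871² = 0.05916.
D = q·S·CD = 920.4 × 19.5 × 0.05916 = 1062 N

D = 1060 N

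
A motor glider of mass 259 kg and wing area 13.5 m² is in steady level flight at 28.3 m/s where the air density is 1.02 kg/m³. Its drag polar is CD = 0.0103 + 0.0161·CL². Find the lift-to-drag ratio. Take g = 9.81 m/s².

L/D = 33.6

Weight W = mg = 259 × 9.81 = 2540.8 N; in level flight L = W.
Dynamic pressure q = 0.5 × 1.02 × 28.3² = 408.5 Pa.
CL = W/(q·S) = 2540.8 / (408.5 × 13.5) = 0.4608.
CD = 0.0103 + 0.0161 × 0.4608² = 0.01372.
L/D = CL/CD = 0.4608 / 0.01372 = 33.6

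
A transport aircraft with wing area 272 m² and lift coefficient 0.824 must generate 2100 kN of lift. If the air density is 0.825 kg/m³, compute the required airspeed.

L = ½ρv²S·CL ⇒ v = √(2L/(ρ·S·CL))
v = √(2 × 2.1×10^6 / (0.825 × 272 × 0.824)) = √22710 = 151 m/s

v = 151 m/s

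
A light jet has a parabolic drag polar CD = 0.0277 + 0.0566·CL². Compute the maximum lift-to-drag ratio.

(L/D)max = 12.6

For CD = CD0 + K·CL², (L/D)max occurs at CL* = √(CD0/K) and equals 1/(2√(K·CD0)).
(L/D)max = 1/(2√(0.0566 × 0.0277)) = 1/(2 × 0.0396) = 12.6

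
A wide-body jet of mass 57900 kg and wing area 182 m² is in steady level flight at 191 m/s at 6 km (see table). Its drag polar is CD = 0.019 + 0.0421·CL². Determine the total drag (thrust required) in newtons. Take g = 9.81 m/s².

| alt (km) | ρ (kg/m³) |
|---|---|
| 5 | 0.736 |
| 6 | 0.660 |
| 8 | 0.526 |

D = 47800 N

At 6 km, from the table: ρ = 0.660 kg/m³.
Weight W = mg = 57900 × 9.81 = 5.68×10^5 N; in level flight L = W.
Dynamic pressure q = 0.5 × 0.66 × 191² = 12040 Pa.
CL = W/(q·S) = 5.68×10^5 / (12040 × 182) = 0.2592.
CD = 0.019 + 0.0421 × 0.2592² = 0.02183.
D = q·S·CD = 12040 × 182 × 0.02183 = 47830 N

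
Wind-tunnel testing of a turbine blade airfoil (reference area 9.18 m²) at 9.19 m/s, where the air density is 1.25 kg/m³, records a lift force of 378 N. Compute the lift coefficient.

From L = ½ρv²S·CL, rearranging gives CL = 2L/(ρv²S).
CL = 2 × 378 / (1.25 × 9.19² × 9.18) = 0.78

CL = 0.78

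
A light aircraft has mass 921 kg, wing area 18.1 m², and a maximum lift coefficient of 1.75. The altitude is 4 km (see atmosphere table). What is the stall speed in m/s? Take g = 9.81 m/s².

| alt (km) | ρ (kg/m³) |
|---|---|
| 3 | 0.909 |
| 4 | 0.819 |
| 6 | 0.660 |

At 4 km, from the table: ρ = 0.819 kg/m³.
Stall occurs when L = W at CL,max. W = mg = 921 × 9.81 = 9035 N.
V_stall = √(2W/(ρ·S·CL,max)) = √(2 × 9035 / (0.819 × 18.1 × 1.75))
V_stall = √696.6 = 26.4 m/s

V_stall = 26.4 m/s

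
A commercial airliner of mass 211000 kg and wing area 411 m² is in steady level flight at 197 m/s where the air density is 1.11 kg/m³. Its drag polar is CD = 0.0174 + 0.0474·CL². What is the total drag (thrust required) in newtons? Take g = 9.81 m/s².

Level flight ⇒ L = W = m·g = 211000 × 9.81 = 2.0699×10^6 N.
q = ½ρv² = ½ × 1.11 × 197² = 21540 Pa.
CL = 2W/(ρv²S) = 2×2.0699×10^6/(1.11×197²×411) = 0.2338.
CD = 0.0174 + 0.0474 × 0.2338² = 0.01999.
D = q·S·CD = 21540 × 411 × 0.01999 = 1.77×10^5 N

D = 1.77×10^5 N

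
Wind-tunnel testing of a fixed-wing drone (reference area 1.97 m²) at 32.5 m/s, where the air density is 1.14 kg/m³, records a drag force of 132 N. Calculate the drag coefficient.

From D = ½ρv²S·CD, rearranging gives CD = 2D/(ρv²S).
CD = 2 × 132 / (1.14 × 32.5² × 1.97) = 0.111

CD = 0.111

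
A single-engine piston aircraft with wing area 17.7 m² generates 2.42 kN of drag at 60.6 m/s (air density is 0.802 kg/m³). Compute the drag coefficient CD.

CD = 0.0928

From D = ½ρv²S·CD, rearranging gives CD = 2D/(ρv²S).
CD = 2 × 2420 / (0.802 × 60.6² × 17.7) = 0.0928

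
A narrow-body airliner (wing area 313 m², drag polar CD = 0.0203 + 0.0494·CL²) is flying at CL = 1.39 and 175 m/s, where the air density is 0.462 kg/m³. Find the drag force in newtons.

CD = 0.0203 + 0.0494 × 1.39² = 0.1157
D = ½ρv²S·CD = ½ × 0.462 × 175² × 313 × 0.1157 = 2.56×10^5 N

D = 2.56×10^5 N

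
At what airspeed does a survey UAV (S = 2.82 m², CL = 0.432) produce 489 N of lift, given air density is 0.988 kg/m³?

L = ½ρv²S·CL ⇒ v = √(2L/(ρ·S·CL))
v = √(2 × 489 / (0.988 × 2.82 × 0.432)) = √812.5 = 28.5 m/s

v = 28.5 m/s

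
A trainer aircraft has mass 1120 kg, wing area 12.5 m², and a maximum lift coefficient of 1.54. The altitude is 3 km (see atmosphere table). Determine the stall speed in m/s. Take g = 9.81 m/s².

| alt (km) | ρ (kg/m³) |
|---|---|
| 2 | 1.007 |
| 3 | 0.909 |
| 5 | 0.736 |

V_stall = 35.4 m/s

At 3 km, from the table: ρ = 0.909 kg/m³.
At stall, lift equals weight: L = W = m·g = 1120 × 9.81 = 10990 N.
From L = ½ρV²S·CL,max = W: V_stall = √(2W/(ρSCL,max)) = √(2·10990/(0.909·12.5·1.54))
V_stall = √1256 = 35.4 m/s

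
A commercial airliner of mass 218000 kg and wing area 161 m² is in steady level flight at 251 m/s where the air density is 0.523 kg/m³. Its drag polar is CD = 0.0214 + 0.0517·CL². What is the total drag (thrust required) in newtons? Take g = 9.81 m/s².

Weight W = mg = 218000 × 9.81 = 2.1386×10^6 N; in level flight L = W.
Dynamic pressure q = 0.5 × 0.523 × 251² = 16470 Pa.
CL = 2W/(ρv²S) = 2×2.1386×10^6/(0.523×251²×161) = 0.8063.
CD = 0.0214 + 0.0517 × 0.8063² = 0.05501.
D = q·S·CD = 16470 × 161 × 0.05501 = 1.459×10^5 N

D = 1.46×10^5 N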